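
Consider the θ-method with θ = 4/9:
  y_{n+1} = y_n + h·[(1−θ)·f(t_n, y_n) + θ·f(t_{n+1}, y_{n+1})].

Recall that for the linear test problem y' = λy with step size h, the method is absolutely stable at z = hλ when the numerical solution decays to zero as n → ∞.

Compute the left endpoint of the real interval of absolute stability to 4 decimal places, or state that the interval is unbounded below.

With y'=λy (z=hλ):
  y_{n+1} = y_n + z·[5/9·y_n + 4/9·y_{n+1}] ⇒ (1 − 4/9z)y_{n+1} = (1 + 5/9z)y_n
  R(z) = (1 + 5/9z)/(1 − 4/9z).

Need |R(x)|<1, x<0.
x=-1.71: |R|=0.0284
R=−1: 1+5/9x = −1+4/9x ⇒ -1/9x=2 ⇒ x=2/(-1/9)=-18.0000
Confirm numerically:
  x=-12.614: |R|=0.90941 <1
  x=-7.981: |R|=0.75518 <1
  x=-7.488: |R|=0.73013 <1
  x=-18.509: |R|=1.00613 >1
  x=-18.283: |R|=1.00345 >1
Interval (-18.0000, 0).

z* = -18.0000.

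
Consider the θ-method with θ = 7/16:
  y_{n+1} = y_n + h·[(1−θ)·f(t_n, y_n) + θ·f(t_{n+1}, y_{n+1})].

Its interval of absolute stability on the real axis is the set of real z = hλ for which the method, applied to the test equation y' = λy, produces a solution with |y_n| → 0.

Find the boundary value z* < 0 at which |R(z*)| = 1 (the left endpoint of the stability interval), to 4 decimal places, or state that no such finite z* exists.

With y'=λy (z=hλ):
  y_{n+1} = y_n + z·[9/16·y_n + 7/16·y_{n+1}] ⇒ (1 − 7/16z)y_{n+1} = (1 + 9/16z)y_n
  Hence R(z) = (1 + 9/16z)/(1 − 7/16z).

Solve |R(x)|<1 on ℝ⁻.
x=-1.21: |R|=0.2088
R=−1: 1+9/16x = −1+7/16x ⇒ -1/8x=2 ⇒ x=2/(-1/8)=-16.0000
Confirm numerically:
  x=-12.579: |R|=0.93425 <1
  x=-11.365: |R|=0.90299 <1
  x=-10.226: |R|=0.86815 <1
  x=-9.745: |R|=0.85145 <1
  x=-16.445: |R|=1.00679 >1
  x=-16.328: |R|=1.00503 >1
Interval (-16.0000, 0).

z* = -16.0000.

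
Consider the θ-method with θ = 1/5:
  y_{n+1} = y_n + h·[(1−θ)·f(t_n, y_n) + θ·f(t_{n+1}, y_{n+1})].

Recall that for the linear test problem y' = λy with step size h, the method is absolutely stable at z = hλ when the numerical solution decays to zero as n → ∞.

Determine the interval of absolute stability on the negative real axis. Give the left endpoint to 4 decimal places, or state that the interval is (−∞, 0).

(-3.3333, 0).

Test eqn y'=λy, z=hλ:
  y_{n+1} = y_n + z·[4/5·y_n + 1/5·y_{n+1}] ⇒ (1 − 1/5z)y_{n+1} = (1 + 4/5z)y_n
  R(z) = (1 + 4/5z)/(1 − 1/5z).

Find x<0 with |R(x)|<1.
x=-0.59: |R|=0.4723
R=−1: 1+4/5x = −1+1/5x ⇒ -3/5x=2 ⇒ x=2/(-3/5)=-3.3333
Confirm numerically:
  x=-3.211: |R|=0.95530 <1
  x=-2.589: |R|=0.70576 <1
  x=-1.519: |R|=0.16506 <1
  x=-3.582: |R|=1.08693 >1
  x=-3.483: |R|=1.05293 >1
Interval (-3.3333, 0).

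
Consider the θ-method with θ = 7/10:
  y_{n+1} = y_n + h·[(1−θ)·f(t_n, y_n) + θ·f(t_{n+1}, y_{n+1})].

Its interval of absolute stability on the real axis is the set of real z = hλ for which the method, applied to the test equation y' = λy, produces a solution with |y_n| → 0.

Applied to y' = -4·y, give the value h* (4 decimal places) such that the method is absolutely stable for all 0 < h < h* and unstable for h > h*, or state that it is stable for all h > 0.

Set f=λy, z=hλ:
  y_{n+1} = y_n + z·[3/10·y_n + 7/10·y_{n+1}] ⇒ (1 − 7/10z)y_{n+1} = (1 + 3/10z)y_n
  Hence R(z) = (1 + 3/10z)/(1 − 7/10z).

Boundary: |R(x)|=1, x<0.
x=-0.94: |R|=0.4331
x=-2: |R|=0.1667
x=-10: |R|=0.2500
x=-100: |R|=0.4085
θ=7/10≥1/2 ⇒ |1+3/10x|<|1−7/10x| ∀x<0 ⇒ unbounded interval.

(−∞, 0) — no finite endpoint. Any h>0 works for λ=-4.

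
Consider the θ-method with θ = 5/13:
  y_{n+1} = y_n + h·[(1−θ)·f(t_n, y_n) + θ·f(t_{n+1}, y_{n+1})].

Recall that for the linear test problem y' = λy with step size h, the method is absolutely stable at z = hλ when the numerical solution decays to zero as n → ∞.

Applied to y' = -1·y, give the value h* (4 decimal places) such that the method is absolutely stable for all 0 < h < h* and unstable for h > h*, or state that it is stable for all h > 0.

(-8.6667,0); λ=-1 ⇒ h* = (26/3)/1 = 8.6667.

Set f=λy, z=hλ:
  y_{n+1} = y_n + z·[8/13·y_n + 5/13·y_{n+1}] ⇒ (1 − 5/13z)y_{n+1} = (1 + 8/13z)y_n
  ⇒ R(z) = (1 + 8/13z)/(1 − 5/13z).

Find x<0 with |R(x)|<1.
x=-0.35: |R|=0.6915
R=−1: 1+8/13x = −1+5/13x ⇒ -3/13x=2 ⇒ x=2/(-3/13)=-8.6667
Confirm numerically:
  x=-7.036: |R|=0.89846 <1
  x=-5.524: |R|=0.76790 <1
  x=-5.510: |R|=0.76646 <1
  x=-4.024: |R|=0.57947 <1
  x=-9.034: |R|=1.01894 >1
  x=-8.704: |R|=1.00198 >1
Interval (-8.6667, 0).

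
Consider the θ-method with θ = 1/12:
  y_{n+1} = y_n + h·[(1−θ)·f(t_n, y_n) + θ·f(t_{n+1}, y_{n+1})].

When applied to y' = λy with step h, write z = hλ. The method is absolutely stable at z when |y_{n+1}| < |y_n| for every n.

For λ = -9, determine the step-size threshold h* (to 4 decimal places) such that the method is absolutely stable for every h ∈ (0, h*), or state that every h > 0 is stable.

Test eqn y'=λy, z=hλ:
  y_{n+1} = y_n + z·[11/12·y_n + 1/12·y_{n+1}] ⇒ (1 − 1/12z)y_{n+1} = (1 + 11/12z)y_n
  Hence R(z) = (1 + 11/12z)/(1 − 1/12z).

Solve |R(x)|<1 on ℝ⁻.
x=-1.04: |R|=0.0429
R=−1: 1+11/12x = −1+1/12x ⇒ -5/6x=2 ⇒ x=2/(-5/6)=-2.4000
Confirm numerically:
  x=-2.311: |R|=0.93781 <1
  x=-1.814: |R|=0.57579 <1
  x=-1.200: |R|=0.09091 <1
  x=-2.890: |R|=1.32908 >1
  x=-2.654: |R|=1.17333 >1
  x=-2.507: |R|=1.07376 >1
Interval (-2.4000, 0).

(-2.4000,0); λ=-9 ⇒ h* = (12/5)/9 = 0.2667.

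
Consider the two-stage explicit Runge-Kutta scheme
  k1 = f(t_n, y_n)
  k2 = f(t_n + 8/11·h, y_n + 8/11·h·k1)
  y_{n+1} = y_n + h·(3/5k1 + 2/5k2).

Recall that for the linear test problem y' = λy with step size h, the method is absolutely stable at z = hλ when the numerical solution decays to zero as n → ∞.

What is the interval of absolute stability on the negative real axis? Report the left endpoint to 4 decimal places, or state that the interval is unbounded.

z∈(-3.4375,0).

Set f=λy, z=hλ:
  k1=λy_n ⇒ h·k1=z·y_n;  k2=λ(1+8/11z)y_n ⇒ h·k2=z(1+8/11z)y_n
  y_{n+1}/y_n = 1 + 3/5z + 2/5z(1+8/11z) = 1 + z + 16/55z²
  so R(z) = 1 + z + 16/55z².

Need |R(x)|<1, x<0.
x=-1.04: |R|=0.2746
R=1: x+16/55x²=0 ⇒ x=−55/16=-3.4375; min R=1−1/(4·16/55)=0.1406>−1
Confirm numerically:
  x=-2.120: |R|=0.18746 <1
  x=-1.958: |R|=0.15728 <1
  x=-1.669: |R|=0.14135 <1
  x=-4.018: |R|=1.67853 >1
  x=-3.519: |R|=1.08343 >1
Stable set (-3.4375, 0).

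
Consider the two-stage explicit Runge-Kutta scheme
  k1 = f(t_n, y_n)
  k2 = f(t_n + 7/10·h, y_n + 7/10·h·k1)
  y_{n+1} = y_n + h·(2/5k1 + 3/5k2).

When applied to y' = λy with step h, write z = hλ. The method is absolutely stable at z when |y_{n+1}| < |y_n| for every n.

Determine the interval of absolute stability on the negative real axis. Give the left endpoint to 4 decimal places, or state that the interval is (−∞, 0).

With y'=λy (z=hλ):
  k1=λy_n ⇒ h·k1=z·y_n;  k2=λ(1+7/10z)y_n ⇒ h·k2=z(1+7/10z)y_n
  y_{n+1}/y_n = 1 + 2/5z + 3/5z(1+7/10z) = 1 + z + 21/50z²
  ⇒ R(z) = 1 + z + 21/50z².

Find x<0 with |R(x)|<1.
x=-0.74: |R|=0.4900
R=1: x+21/50x²=0 ⇒ x=−50/21=-2.3810; min R=1−1/(4·21/50)=0.4048>−1
Confirm numerically:
  x=-2.328: |R|=0.94823 <1
  x=-1.909: |R|=0.62160 <1
  x=-1.222: |R|=0.40518 <1
  x=-1.049: |R|=0.41317 <1
  x=-2.972: |R|=1.73777 >1
  x=-2.579: |R|=1.21452 >1
Stable set (-2.3810, 0).

(-2.3810, 0).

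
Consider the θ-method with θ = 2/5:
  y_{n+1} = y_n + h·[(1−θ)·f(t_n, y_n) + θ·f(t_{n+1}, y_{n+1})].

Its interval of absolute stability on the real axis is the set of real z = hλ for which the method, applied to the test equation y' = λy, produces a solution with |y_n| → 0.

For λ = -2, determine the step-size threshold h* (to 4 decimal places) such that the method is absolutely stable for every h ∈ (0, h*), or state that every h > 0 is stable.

With y'=λy (z=hλ):
  y_{n+1} = y_n + z·[3/5·y_n + 2/5·y_{n+1}] ⇒ (1 − 2/5z)y_{n+1} = (1 + 3/5z)y_n
  so R(z) = (1 + 3/5z)/(1 − 2/5z).

Solve |R(x)|<1 on ℝ⁻.
x=-0.38: |R|=0.6701
R=−1: 1+3/5x = −1+2/5x ⇒ -1/5x=2 ⇒ x=2/(-1/5)=-10.0000
Confirm numerically:
  x=-9.211: |R|=0.96631 <1
  x=-5.679: |R|=0.73585 <1
  x=-5.402: |R|=0.70906 <1
  x=-10.591: |R|=1.02257 >1
  x=-10.286: |R|=1.01118 >1
  x=-10.263: |R|=1.01030 >1
Stable set (-10.0000, 0).

(-10.0000,0); λ=-2 ⇒ h* = (10)/2 = 5.0000.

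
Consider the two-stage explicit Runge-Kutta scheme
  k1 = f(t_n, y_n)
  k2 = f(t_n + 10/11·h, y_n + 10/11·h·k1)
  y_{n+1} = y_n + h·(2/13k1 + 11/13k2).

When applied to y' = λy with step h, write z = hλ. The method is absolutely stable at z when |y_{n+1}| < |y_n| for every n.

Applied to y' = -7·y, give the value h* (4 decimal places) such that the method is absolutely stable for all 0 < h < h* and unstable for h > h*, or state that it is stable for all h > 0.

(-1.3000,0); λ=-7 ⇒ h* = (13/10)/7 = 0.1857.

Test eqn y'=λy, z=hλ:
  k1=λy_n ⇒ h·k1=z·y_n;  k2=λ(1+10/11z)y_n ⇒ h·k2=z(1+10/11z)y_n
  y_{n+1}/y_n = 1 + 2/13z + 11/13z(1+10/11z) = 1 + z + 10/13z²
  R(z) = 1 + z + 10/13z².

Need |R(x)|<1, x<0.
x=-0.31: |R|=0.7639
R=1: x+10/13x²=0 ⇒ x=−13/10=-1.3000; min R=1−1/(4·10/13)=0.6750>−1
Confirm numerically:
  x=-1.087: |R|=0.82190 <1
  x=-1.031: |R|=0.78666 <1
  x=-0.744: |R|=0.68180 <1
  x=-1.660: |R|=1.45969 >1
  x=-1.618: |R|=1.39579 >1
So |R|<1 on (-1.3000, 0).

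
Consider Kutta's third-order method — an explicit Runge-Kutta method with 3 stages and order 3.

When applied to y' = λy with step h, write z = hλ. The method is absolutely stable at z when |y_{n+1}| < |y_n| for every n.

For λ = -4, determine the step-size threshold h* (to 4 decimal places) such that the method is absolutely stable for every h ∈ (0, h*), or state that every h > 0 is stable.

(-2.5127,0); λ=-4 ⇒ h* = 0.6282.

Set f=λy, z=hλ:
  order 3, 3-stage ⇒ R(z)=1+z+z^2/2+z^3/6
  (e.g. R(-0.37)=0.69001, |R|=0.69001)

Find x<0 with |R(x)|<1.
x=-0.37: |R|=0.6900
|R(-1.87)|=0.2114 |R(-1.72)|=0.0889 |R(-0.99)|=0.3383
Bisect:
  x_lo=-2.8189 |R|=1.5791  x_hi=-0.0675 |R|=0.9348
  mid=-1.44320 |R|=0.09723 →hi
  mid=-2.13107 |R|=0.47336 →hi
  mid=-2.47500 |R|=0.93901 →hi
  mid=-2.64697 |R|=1.23472 →lo
  mid=-2.56098 |R|=1.08109 →lo
  mid=-2.51799 |R|=1.00865 →lo
  mid=-2.49650 |R|=0.97348 →hi
  mid=-2.50725 |R|=0.99098 →hi
  ...
  [-2.51279,-2.51262] ⇒ x*=-2.5127
So |R|<1 on (-2.5127, 0).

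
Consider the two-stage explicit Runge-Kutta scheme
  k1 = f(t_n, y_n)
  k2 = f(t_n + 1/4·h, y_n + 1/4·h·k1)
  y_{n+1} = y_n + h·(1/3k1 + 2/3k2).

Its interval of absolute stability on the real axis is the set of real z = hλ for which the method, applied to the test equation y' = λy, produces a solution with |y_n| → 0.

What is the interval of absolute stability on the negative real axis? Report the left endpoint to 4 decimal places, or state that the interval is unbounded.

z∈(-6.0000,0).

On y'=λy, z=hλ:
  k1=λy_n ⇒ h·k1=z·y_n;  k2=λ(1+1/4z)y_n ⇒ h·k2=z(1+1/4z)y_n
  y_{n+1}/y_n = 1 + 1/3z + 2/3z(1+1/4z) = 1 + z + 1/6z²
  R(z) = 1 + z + 1/6z².

Solve |R(x)|<1 on ℝ⁻.
x=-1.08: |R|=0.1144
R=1: x+1/6x²=0 ⇒ x=−6=-6.0000; min R=1−1/(4·1/6)=-0.5000>−1
Confirm numerically:
  x=-5.822: |R|=0.82728 <1
  x=-4.411: |R|=0.16818 <1
  x=-3.988: |R|=0.33731 <1
  x=-3.565: |R|=0.44680 <1
  x=-6.298: |R|=1.31280 >1
  x=-6.244: |R|=1.25392 >1
So |R|<1 on (-6.0000, 0).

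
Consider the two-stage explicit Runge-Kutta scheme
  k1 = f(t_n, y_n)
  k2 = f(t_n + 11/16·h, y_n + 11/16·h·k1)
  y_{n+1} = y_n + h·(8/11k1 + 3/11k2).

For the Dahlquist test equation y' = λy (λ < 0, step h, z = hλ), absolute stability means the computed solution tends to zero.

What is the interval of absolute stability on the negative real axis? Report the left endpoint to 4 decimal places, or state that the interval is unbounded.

(-5.3333, 0).

With y'=λy (z=hλ):
  k1=λy_n ⇒ h·k1=z·y_n;  k2=λ(1+11/16z)y_n ⇒ h·k2=z(1+11/16z)y_n
  y_{n+1}/y_n = 1 + 8/11z + 3/11z(1+11/16z) = 1 + z + 3/16z²
  R(z) = 1 + z + 3/16z².

Need |R(x)|<1, x<0.
x=-0.31: |R|=0.7080
R=1: x+3/16x²=0 ⇒ x=−16/3=-5.3333; min R=1−1/(4·3/16)=-0.3333>−1
Confirm numerically:
  x=-4.989: |R|=0.67790 <1
  x=-3.283: |R|=0.26211 <1
  x=-2.546: |R|=0.33060 <1
  x=-5.685: |R|=1.37485 >1
  x=-5.661: |R|=1.34780 >1
  x=-5.636: |R|=1.31984 >1
Stable set (-5.3333, 0).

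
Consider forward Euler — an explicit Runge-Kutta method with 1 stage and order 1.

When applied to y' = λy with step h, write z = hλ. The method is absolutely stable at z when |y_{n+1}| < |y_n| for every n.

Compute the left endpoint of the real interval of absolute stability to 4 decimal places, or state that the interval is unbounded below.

z* = -2.0000.

On y'=λy, z=hλ:
  order 1, 1-stage ⇒ R(z)=1+z
  (e.g. R(-0.62)=0.38000, |R|=0.38000)

Find x<0 with |R(x)|<1.
x=-0.62: |R|=0.3800
|R(-1.58)|=0.5800 |R(-1.3)|=0.3000 |R(-0.66)|=0.3400
Bisect:
  x_lo=-2.5516 |R|=1.5516  x_hi=-0.1627 |R|=0.8373
  mid=-1.35716 |R|=0.35716 →hi
  mid=-1.95436 |R|=0.95436 →hi
  mid=-2.25297 |R|=1.25297 →lo
  mid=-2.10367 |R|=1.10367 →lo
  mid=-2.02902 |R|=1.02902 →lo
  mid=-1.99169 |R|=0.99169 →hi
  mid=-2.01035 |R|=1.01035 →lo
  mid=-2.00102 |R|=1.00102 →lo
  mid=-1.99636 |R|=0.99636 →hi
  ...
  [-2.00000,-1.99986] ⇒ x*=-2.0000
Stable set (-2.0000, 0).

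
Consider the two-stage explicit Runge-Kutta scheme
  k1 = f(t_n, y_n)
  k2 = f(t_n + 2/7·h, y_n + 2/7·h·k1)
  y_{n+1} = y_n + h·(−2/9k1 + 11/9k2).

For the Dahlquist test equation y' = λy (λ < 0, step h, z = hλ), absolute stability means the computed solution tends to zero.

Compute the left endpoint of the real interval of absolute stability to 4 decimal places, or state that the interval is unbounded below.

left endpoint -2.8636.

Set f=λy, z=hλ:
  k1=λy_n ⇒ h·k1=z·y_n;  k2=λ(1+2/7z)y_n ⇒ h·k2=z(1+2/7z)y_n
  y_{n+1}/y_n = 1 − 2/9z + 11/9z(1+2/7z) = 1 + z + 22/63z²
  R(z) = 1 + z + 22/63z².

Boundary: |R(x)|=1, x<0.
x=-0.68: |R|=0.4815
R=1: x+22/63x²=0 ⇒ x=−63/22=-2.8636; min R=1−1/(4·22/63)=0.2841>−1
Confirm numerically:
  x=-2.138: |R|=0.45824 <1
  x=-1.773: |R|=0.32474 <1
  x=-1.167: |R|=0.30858 <1
  x=-3.377: |R|=1.60539 >1
  x=-3.163: |R|=1.33066 >1
  x=-3.046: |R|=1.19398 >1
So |R|<1 on (-2.8636, 0).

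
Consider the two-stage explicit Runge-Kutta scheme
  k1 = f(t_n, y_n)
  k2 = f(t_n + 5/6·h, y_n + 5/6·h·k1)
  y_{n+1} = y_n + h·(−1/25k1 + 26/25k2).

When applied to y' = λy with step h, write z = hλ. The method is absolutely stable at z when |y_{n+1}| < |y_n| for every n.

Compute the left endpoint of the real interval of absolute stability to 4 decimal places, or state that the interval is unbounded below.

Test eqn y'=λy, z=hλ:
  k1=λy_n ⇒ h·k1=z·y_n;  k2=λ(1+5/6z)y_n ⇒ h·k2=z(1+5/6z)y_n
  y_{n+1}/y_n = 1 − 1/25z + 26/25z(1+5/6z) = 1 + z + 13/15z²
  so R(z) = 1 + z + 13/15z².

Need |R(x)|<1, x<0.
x=-1.62: |R|=1.6545
R=1: x+13/15x²=0 ⇒ x=−15/13=-1.1538; min R=1−1/(4·13/15)=0.7115>−1
Confirm numerically:
  x=-1.123: |R|=0.96998 <1
  x=-0.962: |R|=0.84005 <1
  x=-0.751: |R|=0.73780 <1
  x=-0.570: |R|=0.71158 <1
  x=-1.732: |R|=1.86785 >1
  x=-1.561: |R|=1.55082 >1
  x=-1.223: |R|=1.07330 >1
Interval (-1.1538, 0).

z* = -1.1538.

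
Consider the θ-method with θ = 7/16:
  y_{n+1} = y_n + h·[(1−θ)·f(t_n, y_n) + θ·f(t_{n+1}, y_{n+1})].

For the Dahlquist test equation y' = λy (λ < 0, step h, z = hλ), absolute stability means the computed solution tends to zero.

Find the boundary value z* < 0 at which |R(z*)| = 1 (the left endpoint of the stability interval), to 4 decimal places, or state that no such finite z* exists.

Test eqn y'=λy, z=hλ:
  y_{n+1} = y_n + z·[9/16·y_n + 7/16·y_{n+1}] ⇒ (1 − 7/16z)y_{n+1} = (1 + 9/16z)y_n
  R(z) = (1 + 9/16z)/(1 − 7/16z).

Boundary: |R(x)|=1, x<0.
x=-1.78: |R|=0.0007
R=−1: 1+9/16x = −1+7/16x ⇒ -1/8x=2 ⇒ x=2/(-1/8)=-16.0000
Confirm numerically:
  x=-15.138: |R|=0.98586 <1
  x=-10.090: |R|=0.86356 <1
  x=-8.033: |R|=0.77940 <1
  x=-6.804: |R|=0.71094 <1
  x=-16.323: |R|=1.00496 >1
  x=-16.138: |R|=1.00214 >1
So |R|<1 on (-16.0000, 0).

left endpoint -16.0000.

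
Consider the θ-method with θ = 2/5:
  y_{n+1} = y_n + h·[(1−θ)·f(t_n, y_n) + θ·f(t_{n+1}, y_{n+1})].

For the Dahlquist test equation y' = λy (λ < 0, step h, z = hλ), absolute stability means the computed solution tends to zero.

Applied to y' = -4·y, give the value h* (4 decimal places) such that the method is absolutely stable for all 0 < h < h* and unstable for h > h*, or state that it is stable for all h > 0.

(-10.0000,0); λ=-4 ⇒ h* = (10)/4 = 2.5000.

Test eqn y'=λy, z=hλ:
  y_{n+1} = y_n + z·[3/5·y_n + 2/5·y_{n+1}] ⇒ (1 − 2/5z)y_{n+1} = (1 + 3/5z)y_n
  ⇒ R(z) = (1 + 3/5z)/(1 − 2/5z).

Need |R(x)|<1, x<0.
x=-1.3: |R|=0.1447
R=−1: 1+3/5x = −1+2/5x ⇒ -1/5x=2 ⇒ x=2/(-1/5)=-10.0000
Confirm numerically:
  x=-8.879: |R|=0.95074 <1
  x=-8.368: |R|=0.92492 <1
  x=-6.332: |R|=0.79235 <1
  x=-10.516: |R|=1.01982 >1
  x=-10.496: |R|=1.01908 >1
  x=-10.192: |R|=1.00756 >1
Interval (-10.0000, 0).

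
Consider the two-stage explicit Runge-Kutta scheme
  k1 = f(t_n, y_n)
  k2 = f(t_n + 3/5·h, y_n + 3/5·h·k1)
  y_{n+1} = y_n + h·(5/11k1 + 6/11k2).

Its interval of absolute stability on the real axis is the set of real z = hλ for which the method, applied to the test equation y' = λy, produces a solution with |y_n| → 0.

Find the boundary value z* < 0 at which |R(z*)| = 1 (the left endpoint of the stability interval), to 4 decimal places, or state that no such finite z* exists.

left endpoint -3.0556.

Test eqn y'=λy, z=hλ:
  k1=λy_n ⇒ h·k1=z·y_n;  k2=λ(1+3/5z)y_n ⇒ h·k2=z(1+3/5z)y_n
  y_{n+1}/y_n = 1 + 5/11z + 6/11z(1+3/5z) = 1 + z + 18/55z²
  ⇒ R(z) = 1 + z + 18/55z².

Boundary: |R(x)|=1, x<0.
x=-1.1: |R|=0.2960
R=1: x+18/55x²=0 ⇒ x=−55/18=-3.0556; min R=1−1/(4·18/55)=0.2361>−1
Confirm numerically:
  x=-2.470: |R|=0.52666 <1
  x=-2.077: |R|=0.33483 <1
  x=-1.928: |R|=0.28853 <1
  x=-3.586: |R|=1.62253 >1
  x=-3.423: |R|=1.41163 >1
  x=-3.309: |R|=1.27447 >1
So |R|<1 on (-3.0556, 0).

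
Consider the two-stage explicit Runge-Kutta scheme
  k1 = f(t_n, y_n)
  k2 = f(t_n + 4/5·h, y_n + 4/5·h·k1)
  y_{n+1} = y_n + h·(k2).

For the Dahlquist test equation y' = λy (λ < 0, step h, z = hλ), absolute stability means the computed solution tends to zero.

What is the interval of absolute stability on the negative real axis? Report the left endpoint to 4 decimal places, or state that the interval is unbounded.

Set f=λy, z=hλ:
  k1=λy_n ⇒ h·k1=z·y_n;  k2=λ(1+4/5z)y_n ⇒ h·k2=z(1+4/5z)y_n
  y_{n+1}/y_n = 1 + z(1+4/5z) = 1 + z + 4/5z²
  R(z) = 1 + z + 4/5z².

Need |R(x)|<1, x<0.
x=-0.69: |R|=0.6909
R=1: x+4/5x²=0 ⇒ x=−5/4=-1.2500; min R=1−1/(4·4/5)=0.6875>−1
Confirm numerically:
  x=-0.958: |R|=0.77621 <1
  x=-0.747: |R|=0.69941 <1
  x=-0.521: |R|=0.69615 <1
  x=-1.797: |R|=1.78637 >1
  x=-1.760: |R|=1.71808 >1
  x=-1.314: |R|=1.06728 >1
Interval (-1.2500, 0).

(-1.2500, 0).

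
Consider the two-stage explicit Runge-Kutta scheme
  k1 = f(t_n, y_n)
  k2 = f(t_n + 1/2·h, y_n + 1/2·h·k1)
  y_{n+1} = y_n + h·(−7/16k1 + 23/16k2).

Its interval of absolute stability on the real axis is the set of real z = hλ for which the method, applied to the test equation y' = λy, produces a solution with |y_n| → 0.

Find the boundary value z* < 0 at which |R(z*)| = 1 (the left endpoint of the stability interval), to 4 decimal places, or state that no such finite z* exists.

z* = -1.3913.

Test eqn y'=λy, z=hλ:
  k1=λy_n ⇒ h·k1=z·y_n;  k2=λ(1+1/2z)y_n ⇒ h·k2=z(1+1/2z)y_n
  y_{n+1}/y_n = 1 − 7/16z + 23/16z(1+1/2z) = 1 + z + 23/32z²
  so R(z) = 1 + z + 23/32z².

Solve |R(x)|<1 on ℝ⁻.
x=-1: |R|=0.7188
R=1: x+23/32x²=0 ⇒ x=−32/23=-1.3913; min R=1−1/(4·23/32)=0.6522>−1
Confirm numerically:
  x=-1.349: |R|=0.95898 <1
  x=-1.344: |R|=0.95430 <1
  x=-1.275: |R|=0.89342 <1
  x=-0.583: |R|=0.66130 <1
  x=-1.833: |R|=1.58192 >1
  x=-1.491: |R|=1.10684 >1
So |R|<1 on (-1.3913, 0).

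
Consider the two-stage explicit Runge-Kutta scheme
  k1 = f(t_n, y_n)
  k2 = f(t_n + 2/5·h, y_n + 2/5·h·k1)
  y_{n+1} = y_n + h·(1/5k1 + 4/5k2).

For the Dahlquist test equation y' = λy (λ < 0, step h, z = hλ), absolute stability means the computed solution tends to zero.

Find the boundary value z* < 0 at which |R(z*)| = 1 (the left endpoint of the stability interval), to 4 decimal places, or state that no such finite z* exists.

On y'=λy, z=hλ:
  k1=λy_n ⇒ h·k1=z·y_n;  k2=λ(1+2/5z)y_n ⇒ h·k2=z(1+2/5z)y_n
  y_{n+1}/y_n = 1 + 1/5z + 4/5z(1+2/5z) = 1 + z + 8/25z²
  R(z) = 1 + z + 8/25z².

Boundary: |R(x)|=1, x<0.
x=-0.78: |R|=0.4147
R=1: x+8/25x²=0 ⇒ x=−25/8=-3.1250; min R=1−1/(4·8/25)=0.2188>−1
Confirm numerically:
  x=-3.084: |R|=0.95954 <1
  x=-2.900: |R|=0.79120 <1
  x=-2.594: |R|=0.55923 <1
  x=-1.318: |R|=0.23788 <1
  x=-3.661: |R|=1.62793 >1
  x=-3.408: |R|=1.30863 >1
  x=-3.314: |R|=1.20043 >1
So |R|<1 on (-3.1250, 0).

left endpoint -3.1250.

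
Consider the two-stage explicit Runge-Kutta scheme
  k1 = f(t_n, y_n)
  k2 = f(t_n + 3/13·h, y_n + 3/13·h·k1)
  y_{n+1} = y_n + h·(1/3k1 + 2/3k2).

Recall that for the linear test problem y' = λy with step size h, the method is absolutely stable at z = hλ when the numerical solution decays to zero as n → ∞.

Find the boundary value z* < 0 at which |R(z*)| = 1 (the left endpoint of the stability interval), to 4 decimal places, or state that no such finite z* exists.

left endpoint -6.5000.

On y'=λy, z=hλ:
  k1=λy_n ⇒ h·k1=z·y_n;  k2=λ(1+3/13z)y_n ⇒ h·k2=z(1+3/13z)y_n
  y_{n+1}/y_n = 1 + 1/3z + 2/3z(1+3/13z) = 1 + z + 2/13z²
  Hence R(z) = 1 + z + 2/13z².

Boundary: |R(x)|=1, x<0.
x=-0.62: |R|=0.4391
R=1: x+2/13x²=0 ⇒ x=−13/2=-6.5000; min R=1−1/(4·2/13)=-0.6250>−1
Confirm numerically:
  x=-5.922: |R|=0.47340 <1
  x=-3.913: |R|=0.55737 <1
  x=-3.476: |R|=0.61714 <1
  x=-6.738: |R|=1.24671 >1
  x=-6.593: |R|=1.09433 >1
  x=-6.534: |R|=1.03418 >1
Interval (-6.5000, 0).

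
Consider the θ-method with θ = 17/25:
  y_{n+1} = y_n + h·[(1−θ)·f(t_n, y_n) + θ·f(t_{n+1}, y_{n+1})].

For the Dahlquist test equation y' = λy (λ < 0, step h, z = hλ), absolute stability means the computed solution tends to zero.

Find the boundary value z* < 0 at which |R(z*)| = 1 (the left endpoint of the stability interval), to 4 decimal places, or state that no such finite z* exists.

(−∞, 0) — no finite endpoint.

With y'=λy (z=hλ):
  y_{n+1} = y_n + z·[8/25·y_n + 17/25·y_{n+1}] ⇒ (1 − 17/25z)y_{n+1} = (1 + 8/25z)y_n
  R(z) = (1 + 8/25z)/(1 − 17/25z).

Solve |R(x)|<1 on ℝ⁻.
x=-0.66: |R|=0.5445
x=-2: |R|=0.1525
x=-10: |R|=0.2821
x=-100: |R|=0.4493
θ=17/25≥1/2 ⇒ |1+8/25x|<|1−17/25x| ∀x<0 ⇒ unbounded interval.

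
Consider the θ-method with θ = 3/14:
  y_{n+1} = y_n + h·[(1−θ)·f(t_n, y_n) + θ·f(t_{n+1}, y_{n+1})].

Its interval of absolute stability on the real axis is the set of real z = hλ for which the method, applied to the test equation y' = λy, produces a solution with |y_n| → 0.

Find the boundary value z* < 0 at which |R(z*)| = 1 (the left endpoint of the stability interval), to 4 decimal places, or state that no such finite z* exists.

With y'=λy (z=hλ):
  y_{n+1} = y_n + z·[11/14·y_n + 3/14·y_{n+1}] ⇒ (1 − 3/14z)y_{n+1} = (1 + 11/14z)y_n
  ⇒ R(z) = (1 + 11/14z)/(1 − 3/14z).

Boundary: |R(x)|=1, x<0.
x=-0.56: |R|=0.5000
R=−1: 1+11/14x = −1+3/14x ⇒ -4/7x=2 ⇒ x=2/(-4/7)=-3.5000
Confirm numerically:
  x=-3.321: |R|=0.94024 <1
  x=-3.148: |R|=0.87988 <1
  x=-2.586: |R|=0.66394 <1
  x=-4.055: |R|=1.16969 >1
  x=-3.946: |R|=1.13809 >1
  x=-3.783: |R|=1.08931 >1
Stable set (-3.5000, 0).

z* = -3.5000.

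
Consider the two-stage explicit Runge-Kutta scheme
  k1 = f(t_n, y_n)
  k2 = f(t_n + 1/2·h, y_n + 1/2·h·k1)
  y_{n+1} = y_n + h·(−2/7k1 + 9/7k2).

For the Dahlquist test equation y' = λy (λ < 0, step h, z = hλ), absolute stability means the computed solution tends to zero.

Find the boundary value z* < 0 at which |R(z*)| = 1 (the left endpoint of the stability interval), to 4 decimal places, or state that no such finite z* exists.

Set f=λy, z=hλ:
  k1=λy_n ⇒ h·k1=z·y_n;  k2=λ(1+1/2z)y_n ⇒ h·k2=z(1+1/2z)y_n
  y_{n+1}/y_n = 1 − 2/7z + 9/7z(1+1/2z) = 1 + z + 9/14z²
  so R(z) = 1 + z + 9/14z².

Find x<0 with |R(x)|<1.
x=-1.7: |R|=1.1579
R=1: x+9/14x²=0 ⇒ x=−14/9=-1.5556; min R=1−1/(4·9/14)=0.6111>−1
Confirm numerically:
  x=-1.479: |R|=0.92721 <1
  x=-1.288: |R|=0.77846 <1
  x=-1.129: |R|=0.69041 <1
  x=-0.768: |R|=0.61117 <1
  x=-2.046: |R|=1.64507 >1
  x=-1.723: |R|=1.18547 >1
Interval (-1.5556, 0).

left endpoint -1.5556.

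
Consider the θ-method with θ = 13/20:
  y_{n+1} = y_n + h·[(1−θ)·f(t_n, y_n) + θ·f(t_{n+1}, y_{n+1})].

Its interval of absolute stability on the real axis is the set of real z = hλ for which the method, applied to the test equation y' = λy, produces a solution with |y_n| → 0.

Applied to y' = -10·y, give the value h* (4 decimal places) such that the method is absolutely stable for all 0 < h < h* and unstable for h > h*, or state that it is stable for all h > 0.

Test eqn y'=λy, z=hλ:
  y_{n+1} = y_n + z·[7/20·y_n + 13/20·y_{n+1}] ⇒ (1 − 13/20z)y_{n+1} = (1 + 7/20z)y_n
  ⇒ R(z) = (1 + 7/20z)/(1 − 13/20z).

Solve |R(x)|<1 on ℝ⁻.
x=-0.42: |R|=0.6701
x=-2: |R|=0.1304
x=-10: |R|=0.3333
x=-100: |R|=0.5152
θ=13/20≥1/2 ⇒ |1+7/20x|<|1−13/20x| ∀x<0 ⇒ stable on all of ℝ⁻.

(−∞, 0) — no finite endpoint. Any h>0 works for λ=-10.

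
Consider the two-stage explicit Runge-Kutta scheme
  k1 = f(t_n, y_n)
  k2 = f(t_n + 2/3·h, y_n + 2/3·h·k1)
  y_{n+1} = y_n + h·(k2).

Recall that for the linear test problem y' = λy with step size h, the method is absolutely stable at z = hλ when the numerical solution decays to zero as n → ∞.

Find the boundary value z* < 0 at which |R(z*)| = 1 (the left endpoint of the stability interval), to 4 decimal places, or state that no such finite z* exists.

left endpoint -1.5000.

Set f=λy, z=hλ:
  k1=λy_n ⇒ h·k1=z·y_n;  k2=λ(1+2/3z)y_n ⇒ h·k2=z(1+2/3z)y_n
  y_{n+1}/y_n = 1 + z(1+2/3z) = 1 + z + 2/3z²
  ⇒ R(z) = 1 + z + 2/3z².

Find x<0 with |R(x)|<1.
x=-0.47: |R|=0.6773
R=1: x+2/3x²=0 ⇒ x=−3/2=-1.5000; min R=1−1/(4·2/3)=0.6250>−1
Confirm numerically:
  x=-1.434: |R|=0.93690 <1
  x=-1.164: |R|=0.73926 <1
  x=-0.894: |R|=0.63882 <1
  x=-1.903: |R|=1.51127 >1
  x=-1.871: |R|=1.46276 >1
  x=-1.829: |R|=1.40116 >1
Interval (-1.5000, 0).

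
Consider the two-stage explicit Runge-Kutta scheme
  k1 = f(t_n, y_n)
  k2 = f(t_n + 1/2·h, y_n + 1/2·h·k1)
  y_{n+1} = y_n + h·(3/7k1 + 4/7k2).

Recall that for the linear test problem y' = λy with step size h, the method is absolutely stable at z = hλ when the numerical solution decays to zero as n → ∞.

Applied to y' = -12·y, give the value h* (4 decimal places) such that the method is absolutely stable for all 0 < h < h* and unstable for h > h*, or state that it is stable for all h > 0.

With y'=λy (z=hλ):
  k1=λy_n ⇒ h·k1=z·y_n;  k2=λ(1+1/2z)y_n ⇒ h·k2=z(1+1/2z)y_n
  y_{n+1}/y_n = 1 + 3/7z + 4/7z(1+1/2z) = 1 + z + 2/7z²
  so R(z) = 1 + z + 2/7z².

Boundary: |R(x)|=1, x<0.
x=-1.55: |R|=0.1364
R=1: x+2/7x²=0 ⇒ x=−7/2=-3.5000; min R=1−1/(4·2/7)=0.1250>−1
Confirm numerically:
  x=-3.150: |R|=0.68500 <1
  x=-3.098: |R|=0.64417 <1
  x=-1.821: |R|=0.12644 <1
  x=-3.979: |R|=1.54455 >1
  x=-3.784: |R|=1.30704 >1
Interval (-3.5000, 0).

(-3.5000,0); λ=-12 ⇒ h* = (7/2)/12 = 0.2917.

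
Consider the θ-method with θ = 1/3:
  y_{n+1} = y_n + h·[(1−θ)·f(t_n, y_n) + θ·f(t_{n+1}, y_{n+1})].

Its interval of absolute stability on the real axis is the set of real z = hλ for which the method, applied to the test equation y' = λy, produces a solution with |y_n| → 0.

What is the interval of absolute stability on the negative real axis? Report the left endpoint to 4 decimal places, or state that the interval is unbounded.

With y'=λy (z=hλ):
  y_{n+1} = y_n + z·[2/3·y_n + 1/3·y_{n+1}] ⇒ (1 − 1/3z)y_{n+1} = (1 + 2/3z)y_n
  R(z) = (1 + 2/3z)/(1 − 1/3z).

Find x<0 with |R(x)|<1.
x=-1.54: |R|=0.0176
R=−1: 1+2/3x = −1+1/3x ⇒ -1/3x=2 ⇒ x=2/(-1/3)=-6.0000
Confirm numerically:
  x=-4.910: |R|=0.86220 <1
  x=-4.904: |R|=0.86134 <1
  x=-3.766: |R|=0.66982 <1
  x=-3.472: |R|=0.60939 <1
  x=-6.431: |R|=1.04570 >1
  x=-6.163: |R|=1.01779 >1
Interval (-6.0000, 0).

z∈(-6.0000,0).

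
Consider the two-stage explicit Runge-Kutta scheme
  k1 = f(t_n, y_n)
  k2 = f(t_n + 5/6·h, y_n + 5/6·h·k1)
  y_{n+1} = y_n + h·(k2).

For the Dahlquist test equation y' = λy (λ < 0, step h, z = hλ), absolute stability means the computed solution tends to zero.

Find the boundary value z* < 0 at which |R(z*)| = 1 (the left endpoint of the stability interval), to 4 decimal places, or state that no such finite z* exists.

On y'=λy, z=hλ:
  k1=λy_n ⇒ h·k1=z·y_n;  k2=λ(1+5/6z)y_n ⇒ h·k2=z(1+5/6z)y_n
  y_{n+1}/y_n = 1 + z(1+5/6z) = 1 + z + 5/6z²
  so R(z) = 1 + z + 5/6z².

Need |R(x)|<1, x<0.
x=-1.44: |R|=1.2880
R=1: x+5/6x²=0 ⇒ x=−6/5=-1.2000; min R=1−1/(4·5/6)=0.7000>−1
Confirm numerically:
  x=-0.944: |R|=0.79861 <1
  x=-0.869: |R|=0.76030 <1
  x=-0.841: |R|=0.74840 <1
  x=-1.570: |R|=1.48408 >1
  x=-1.225: |R|=1.02552 >1
Interval (-1.2000, 0).

z* = -1.2000.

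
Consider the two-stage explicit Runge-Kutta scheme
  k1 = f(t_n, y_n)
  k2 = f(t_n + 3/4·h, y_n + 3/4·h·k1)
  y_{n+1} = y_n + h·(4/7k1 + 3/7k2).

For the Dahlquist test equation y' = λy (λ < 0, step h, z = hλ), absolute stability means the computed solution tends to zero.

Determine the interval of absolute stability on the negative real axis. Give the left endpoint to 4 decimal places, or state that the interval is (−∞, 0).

(-3.1111, 0).

With y'=λy (z=hλ):
  k1=λy_n ⇒ h·k1=z·y_n;  k2=λ(1+3/4z)y_n ⇒ h·k2=z(1+3/4z)y_n
  y_{n+1}/y_n = 1 + 4/7z + 3/7z(1+3/4z) = 1 + z + 9/28z²
  so R(z) = 1 + z + 9/28z².

Need |R(x)|<1, x<0.
x=-1.17: |R|=0.2700
R=1: x+9/28x²=0 ⇒ x=−28/9=-3.1111; min R=1−1/(4·9/28)=0.2222>−1
Confirm numerically:
  x=-2.771: |R|=0.69707 <1
  x=-2.701: |R|=0.64395 <1
  x=-2.038: |R|=0.29704 <1
  x=-1.757: |R|=0.23527 <1
  x=-3.549: |R|=1.49952 >1
  x=-3.389: |R|=1.30271 >1
  x=-3.150: |R|=1.03937 >1
Interval (-3.1111, 0).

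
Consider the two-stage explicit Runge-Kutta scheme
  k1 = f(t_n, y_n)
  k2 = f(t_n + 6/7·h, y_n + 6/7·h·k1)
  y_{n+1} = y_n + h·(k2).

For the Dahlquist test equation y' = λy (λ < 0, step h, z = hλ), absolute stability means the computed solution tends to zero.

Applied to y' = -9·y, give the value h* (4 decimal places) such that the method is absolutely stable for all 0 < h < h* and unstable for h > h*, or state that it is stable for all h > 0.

On y'=λy, z=hλ:
  k1=λy_n ⇒ h·k1=z·y_n;  k2=λ(1+6/7z)y_n ⇒ h·k2=z(1+6/7z)y_n
  y_{n+1}/y_n = 1 + z(1+6/7z) = 1 + z + 6/7z²
  ⇒ R(z) = 1 + z + 6/7z².

Boundary: |R(x)|=1, x<0.
x=-1.09: |R|=0.9284
R=1: x+6/7x²=0 ⇒ x=−7/6=-1.1667; min R=1−1/(4·6/7)=0.7083>−1
Confirm numerically:
  x=-1.127: |R|=0.96168 <1
  x=-0.941: |R|=0.81798 <1
  x=-0.604: |R|=0.70870 <1
  x=-1.626: |R|=1.64018 >1
  x=-1.587: |R|=1.57177 >1
  x=-1.572: |R|=1.54616 >1
Interval (-1.1667, 0).

(-1.1667,0); λ=-9 ⇒ h* = (7/6)/9 = 0.1296.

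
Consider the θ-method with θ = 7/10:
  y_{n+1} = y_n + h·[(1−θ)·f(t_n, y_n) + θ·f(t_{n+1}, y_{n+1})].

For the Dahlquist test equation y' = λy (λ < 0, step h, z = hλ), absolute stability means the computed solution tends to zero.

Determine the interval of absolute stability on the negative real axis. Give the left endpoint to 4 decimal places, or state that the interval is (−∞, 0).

With y'=λy (z=hλ):
  y_{n+1} = y_n + z·[3/10·y_n + 7/10·y_{n+1}] ⇒ (1 − 7/10z)y_{n+1} = (1 + 3/10z)y_n
  ⇒ R(z) = (1 + 3/10z)/(1 − 7/10z).

Boundary: |R(x)|=1, x<0.
x=-0.51: |R|=0.6242
x=-2: |R|=0.1667
x=-10: |R|=0.2500
x=-100: |R|=0.4085
θ=7/10≥1/2 ⇒ |1+3/10x|<|1−7/10x| ∀x<0 ⇒ stable on all of ℝ⁻.

(−∞, 0) — no finite endpoint.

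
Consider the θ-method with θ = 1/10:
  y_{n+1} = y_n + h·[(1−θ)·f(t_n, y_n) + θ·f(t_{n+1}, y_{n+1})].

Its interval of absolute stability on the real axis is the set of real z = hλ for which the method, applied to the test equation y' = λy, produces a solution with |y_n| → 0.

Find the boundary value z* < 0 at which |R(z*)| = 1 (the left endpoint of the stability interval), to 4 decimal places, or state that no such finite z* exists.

Test eqn y'=λy, z=hλ:
  y_{n+1} = y_n + z·[9/10·y_n + 1/10·y_{n+1}] ⇒ (1 − 1/10z)y_{n+1} = (1 + 9/10z)y_n
  R(z) = (1 + 9/10z)/(1 − 1/10z).

Solve |R(x)|<1 on ℝ⁻.
x=-1.47: |R|=0.2816
R=−1: 1+9/10x = −1+1/10x ⇒ -4/5x=2 ⇒ x=2/(-4/5)=-2.5000
Confirm numerically:
  x=-1.907: |R|=0.60158 <1
  x=-1.296: |R|=0.14731 <1
  x=-1.252: |R|=0.11269 <1
  x=-3.097: |R|=1.36466 >1
  x=-2.610: |R|=1.06979 >1
Interval (-2.5000, 0).

left endpoint -2.5000.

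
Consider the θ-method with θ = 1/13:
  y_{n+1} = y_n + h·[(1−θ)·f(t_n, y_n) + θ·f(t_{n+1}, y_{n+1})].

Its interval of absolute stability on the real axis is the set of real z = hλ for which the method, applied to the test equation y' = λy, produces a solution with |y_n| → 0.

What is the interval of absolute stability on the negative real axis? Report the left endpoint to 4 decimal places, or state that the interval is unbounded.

z∈(-2.3636,0).

On y'=λy, z=hλ:
  y_{n+1} = y_n + z·[12/13·y_n + 1/13·y_{n+1}] ⇒ (1 − 1/13z)y_{n+1} = (1 + 12/13z)y_n
  so R(z) = (1 + 12/13z)/(1 − 1/13z).

Need |R(x)|<1, x<0.
x=-0.84: |R|=0.2110
R=−1: 1+12/13x = −1+1/13x ⇒ -11/13x=2 ⇒ x=2/(-11/13)=-2.3636
Confirm numerically:
  x=-2.116: |R|=0.81979 <1
  x=-1.521: |R|=0.36168 <1
  x=-1.448: |R|=0.30288 <1
  x=-1.189: |R|=0.08937 <1
  x=-2.814: |R|=1.31327 >1
  x=-2.666: |R|=1.21231 >1
  x=-2.512: |R|=1.10521 >1
Interval (-2.3636, 0).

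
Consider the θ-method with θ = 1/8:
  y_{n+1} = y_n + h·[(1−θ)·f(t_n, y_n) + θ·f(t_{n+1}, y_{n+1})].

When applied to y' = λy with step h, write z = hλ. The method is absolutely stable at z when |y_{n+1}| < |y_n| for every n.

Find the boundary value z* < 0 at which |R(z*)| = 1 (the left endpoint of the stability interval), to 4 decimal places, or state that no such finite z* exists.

left endpoint -2.6667.

On y'=λy, z=hλ:
  y_{n+1} = y_n + z·[7/8·y_n + 1/8·y_{n+1}] ⇒ (1 − 1/8z)y_{n+1} = (1 + 7/8z)y_n
  Hence R(z) = (1 + 7/8z)/(1 − 1/8z).

Find x<0 with |R(x)|<1.
x=-1.01: |R|=0.1032
R=−1: 1+7/8x = −1+1/8x ⇒ -3/4x=2 ⇒ x=2/(-3/4)=-2.6667
Confirm numerically:
  x=-2.635: |R|=0.98213 <1
  x=-2.224: |R|=0.74022 <1
  x=-1.714: |R|=0.41157 <1
  x=-3.141: |R|=1.25545 >1
  x=-3.008: |R|=1.18605 >1
  x=-2.812: |R|=1.08065 >1
Stable set (-2.6667, 0).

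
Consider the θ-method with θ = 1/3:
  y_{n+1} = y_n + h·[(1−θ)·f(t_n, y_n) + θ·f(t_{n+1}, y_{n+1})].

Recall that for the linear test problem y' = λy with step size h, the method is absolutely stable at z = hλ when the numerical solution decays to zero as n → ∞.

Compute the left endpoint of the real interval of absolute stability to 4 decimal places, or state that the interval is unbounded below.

left endpoint -6.0000.

On y'=λy, z=hλ:
  y_{n+1} = y_n + z·[2/3·y_n + 1/3·y_{n+1}] ⇒ (1 − 1/3z)y_{n+1} = (1 + 2/3z)y_n
  Hence R(z) = (1 + 2/3z)/(1 − 1/3z).

Find x<0 with |R(x)|<1.
x=-0.6: |R|=0.5000
R=−1: 1+2/3x = −1+1/3x ⇒ -1/3x=2 ⇒ x=2/(-1/3)=-6.0000
Confirm numerically:
  x=-3.261: |R|=0.56253 <1
  x=-3.025: |R|=0.50622 <1
  x=-2.801: |R|=0.44854 <1
  x=-6.524: |R|=1.05502 >1
  x=-6.245: |R|=1.02650 >1
  x=-6.167: |R|=1.01822 >1
Interval (-6.0000, 0).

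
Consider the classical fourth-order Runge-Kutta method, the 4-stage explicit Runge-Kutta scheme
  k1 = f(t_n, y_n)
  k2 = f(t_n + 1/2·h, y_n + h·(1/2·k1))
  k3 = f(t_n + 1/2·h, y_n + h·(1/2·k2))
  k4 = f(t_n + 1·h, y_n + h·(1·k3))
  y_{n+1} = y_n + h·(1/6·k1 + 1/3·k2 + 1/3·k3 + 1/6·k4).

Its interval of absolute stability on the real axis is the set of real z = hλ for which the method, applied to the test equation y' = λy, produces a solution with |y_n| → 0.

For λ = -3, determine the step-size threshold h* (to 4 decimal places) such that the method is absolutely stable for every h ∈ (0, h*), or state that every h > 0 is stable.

(-2.7853,0); λ=-3 ⇒ h* = 0.9284.

Test eqn y'=λy, z=hλ:
  order 4, 4-stage ⇒ R(z)=1+z+z^2/2+z^3/6+z^4/24
  (e.g. R(-0.74)=0.47876, |R|=0.47876)

Need |R(x)|<1, x<0.
x=-0.74: |R|=0.4788
|R(-2.34)|=0.5116 |R(-2.19)|=0.4159
Bisect:
  x_lo=-3.4999 |R|=2.7315  x_hi=-0.1017 |R|=0.9033
  mid=-1.80081 |R|=0.28552 →hi
  mid=-2.65037 |R|=0.81492 →hi
  mid=-3.07515 |R|=1.53251 →lo
  mid=-2.86276 |R|=1.12322 →lo
  mid=-2.75657 |R|=0.95755 →hi
  mid=-2.80966 |R|=1.03737 →lo
  mid=-2.78312 |R|=0.99672 →hi
  ...
  [-2.78540,-2.78519] ⇒ x*=-2.7853
So |R|<1 on (-2.7853, 0).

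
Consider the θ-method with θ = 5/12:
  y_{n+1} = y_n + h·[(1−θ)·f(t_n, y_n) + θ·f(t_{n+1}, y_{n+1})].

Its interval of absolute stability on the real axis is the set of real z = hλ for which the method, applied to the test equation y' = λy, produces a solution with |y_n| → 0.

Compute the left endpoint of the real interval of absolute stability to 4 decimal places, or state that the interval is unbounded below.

left endpoint -12.0000.

Test eqn y'=λy, z=hλ:
  y_{n+1} = y_n + z·[7/12·y_n + 5/12·y_{n+1}] ⇒ (1 − 5/12z)y_{n+1} = (1 + 7/12z)y_n
  so R(z) = (1 + 7/12z)/(1 − 5/12z).

Boundary: |R(x)|=1, x<0.
x=-0.96: |R|=0.3143
R=−1: 1+7/12x = −1+5/12x ⇒ -1/6x=2 ⇒ x=2/(-1/6)=-12.0000
Confirm numerically:
  x=-10.728: |R|=0.96124 <1
  x=-10.021: |R|=0.93627 <1
  x=-5.638: |R|=0.68340 <1
  x=-5.112: |R|=0.63323 <1
  x=-12.477: |R|=1.01283 >1
  x=-12.279: |R|=1.00760 >1
  x=-12.109: |R|=1.00301 >1
So |R|<1 on (-12.0000, 0).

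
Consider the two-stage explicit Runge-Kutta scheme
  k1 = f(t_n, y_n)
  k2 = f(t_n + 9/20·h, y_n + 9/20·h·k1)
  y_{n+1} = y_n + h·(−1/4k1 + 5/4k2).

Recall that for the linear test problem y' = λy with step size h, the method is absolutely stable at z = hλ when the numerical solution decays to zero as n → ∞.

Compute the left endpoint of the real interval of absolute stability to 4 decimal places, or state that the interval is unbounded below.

Test eqn y'=λy, z=hλ:
  k1=λy_n ⇒ h·k1=z·y_n;  k2=λ(1+9/20z)y_n ⇒ h·k2=z(1+9/20z)y_n
  y_{n+1}/y_n = 1 − 1/4z + 5/4z(1+9/20z) = 1 + z + 9/16z²
  so R(z) = 1 + z + 9/16z².

Find x<0 with |R(x)|<1.
x=-1.5: |R|=0.7656
R=1: x+9/16x²=0 ⇒ x=−16/9=-1.7778; min R=1−1/(4·9/16)=0.5556>−1
Confirm numerically:
  x=-1.707: |R|=0.93204 <1
  x=-1.323: |R|=0.66156 <1
  x=-0.938: |R|=0.55691 <1
  x=-2.262: |R|=1.61611 >1
  x=-2.087: |R|=1.36301 >1
Interval (-1.7778, 0).

z* = -1.7778.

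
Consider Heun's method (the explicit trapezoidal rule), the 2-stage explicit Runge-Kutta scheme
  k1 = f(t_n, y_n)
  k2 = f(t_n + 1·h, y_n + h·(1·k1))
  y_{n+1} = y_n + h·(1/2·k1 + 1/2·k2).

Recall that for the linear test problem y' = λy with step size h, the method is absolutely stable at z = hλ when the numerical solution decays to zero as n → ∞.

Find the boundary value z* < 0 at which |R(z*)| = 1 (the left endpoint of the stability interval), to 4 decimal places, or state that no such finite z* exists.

Test eqn y'=λy, z=hλ:
  order 2, 2-stage ⇒ R(z)=1+z+z^2/2
  (e.g. R(-0.45)=0.65125, |R|=0.65125)

Boundary: |R(x)|=1, x<0.
x=-0.45: |R|=0.6512
|R(-1.64)|=0.7048 |R(-1.56)|=0.6568 |R(-0.94)|=0.5018
Bisect:
  x_lo=-2.7717 |R|=2.0695  x_hi=-0.2503 |R|=0.7811
  mid=-1.51100 |R|=0.63056 →hi
  mid=-2.14137 |R|=1.15136 →lo
  mid=-1.82618 |R|=0.84129 →hi
  mid=-1.98377 |R|=0.98391 →hi
  mid=-2.06257 |R|=1.06453 →lo
  mid=-2.02317 |R|=1.02344 →lo
  mid=-2.00347 |R|=1.00348 →lo
  ...
  [-2.00009,-1.99993] ⇒ x*=-2.0000
Stable set (-2.0000, 0).

z* = -2.0000.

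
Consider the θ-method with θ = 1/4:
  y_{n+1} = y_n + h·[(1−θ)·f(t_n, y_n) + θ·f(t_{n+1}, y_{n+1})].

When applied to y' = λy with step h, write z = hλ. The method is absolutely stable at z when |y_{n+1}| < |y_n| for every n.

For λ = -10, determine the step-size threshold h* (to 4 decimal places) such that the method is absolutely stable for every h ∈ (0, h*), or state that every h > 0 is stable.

(-4.0000,0); λ=-10 ⇒ h* = (4)/10 = 0.4000.

On y'=λy, z=hλ:
  y_{n+1} = y_n + z·[3/4·y_n + 1/4·y_{n+1}] ⇒ (1 − 1/4z)y_{n+1} = (1 + 3/4z)y_n
  R(z) = (1 + 3/4z)/(1 − 1/4z).

Find x<0 with |R(x)|<1.
x=-0.6: |R|=0.4783
R=−1: 1+3/4x = −1+1/4x ⇒ -1/2x=2 ⇒ x=2/(-1/2)=-4.0000
Confirm numerically:
  x=-3.654: |R|=0.90959 <1
  x=-3.310: |R|=0.81122 <1
  x=-2.903: |R|=0.68217 <1
  x=-4.555: |R|=1.12975 >1
  x=-4.552: |R|=1.12909 >1
  x=-4.219: |R|=1.05329 >1
Stable set (-4.0000, 0).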